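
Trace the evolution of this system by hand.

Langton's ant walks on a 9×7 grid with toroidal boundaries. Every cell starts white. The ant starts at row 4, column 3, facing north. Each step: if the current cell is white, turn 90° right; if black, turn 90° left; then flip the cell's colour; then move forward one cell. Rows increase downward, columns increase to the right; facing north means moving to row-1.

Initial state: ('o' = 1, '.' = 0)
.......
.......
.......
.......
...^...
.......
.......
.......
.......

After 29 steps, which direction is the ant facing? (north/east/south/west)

east

t=0: .......
.......
.......
.......
...^...
.......
.......
.......
.......
t=1: .......
.......
.......
.......
...o>..
.......
.......
.......
.......
t=2: .......
.......
.......
.......
...oo..
....v..
.......
.......
.......
t=3: .......
.......
.......
.......
...oo..
...<o..
.......
.......
.......
t=4: .......
.......
.......
.......
...^o..
...oo..
.......
.......
.......
t=5: .......
.......
.......
.......
..<.o..
...oo..
.......
.......
.......
t=6: .......
.......
.......
..^....
..o.o..
...oo..
.......
.......
.......
t=7: .......
.......
.......
..o>...
..o.o..
...oo..
.......
.......
.......
t=8: .......
.......
.......
..oo...
..ovo..
...oo..
.......
.......
.......
t=9: .......
.......
.......
..oo...
..<oo..
...oo..
.......
.......
.......
t=10: .......
.......
.......
..oo...
...oo..
..voo..
.......
.......
.......
t=11: .......
.......
.......
..oo...
...oo..
.<ooo..
.......
.......
.......
t=12: .......
.......
.......
..oo...
.^.oo..
.oooo..
.......
.......
.......
t=13: .......
.......
.......
..oo...
.o>oo..
.oooo..
.......
.......
.......
t=14: .......
.......
.......
..oo...
.oooo..
.ovoo..
.......
.......
.......
t=15: .......
.......
.......
..oo...
.oooo..
.o.>o..
.......
.......
.......
t=16: .......
.......
.......
..oo...
.oo^o..
.o..o..
.......
.......
.......
t=17: .......
.......
.......
..oo...
.o<.o..
.o..o..
.......
.......
.......
t=18: .......
.......
.......
..oo...
.o..o..
.ov.o..
.......
.......
.......
t=19: .......
.......
.......
..oo...
.o..o..
.<o.o..
.......
.......
.......
t=20: .......
.......
.......
..oo...
.o..o..
..o.o..
.v.....
.......
.......
t=21: .......
.......
.......
..oo...
.o..o..
..o.o..
<o.....
.......
.......
t=22: .......
.......
.......
..oo...
.o..o..
^.o.o..
oo.....
.......
.......
t=23: .......
.......
.......
..oo...
.o..o..
o>o.o..
oo.....
.......
.......
t=24: .......
.......
.......
..oo...
.o..o..
ooo.o..
ov.....
.......
.......
t=25: .......
.......
.......
..oo...
.o..o..
ooo.o..
o.>....
.......
.......
t=26: .......
.......
.......
..oo...
.o..o..
ooo.o..
o.o....
..v....
.......
t=27: .......
.......
.......
..oo...
.o..o..
ooo.o..
o.o....
.<o....
.......
t=28: .......
.......
.......
..oo...
.o..o..
ooo.o..
o^o....
.oo....
.......
t=29: .......
.......
.......
..oo...
.o..o..
ooo.o..
oo>....
.oo....
.......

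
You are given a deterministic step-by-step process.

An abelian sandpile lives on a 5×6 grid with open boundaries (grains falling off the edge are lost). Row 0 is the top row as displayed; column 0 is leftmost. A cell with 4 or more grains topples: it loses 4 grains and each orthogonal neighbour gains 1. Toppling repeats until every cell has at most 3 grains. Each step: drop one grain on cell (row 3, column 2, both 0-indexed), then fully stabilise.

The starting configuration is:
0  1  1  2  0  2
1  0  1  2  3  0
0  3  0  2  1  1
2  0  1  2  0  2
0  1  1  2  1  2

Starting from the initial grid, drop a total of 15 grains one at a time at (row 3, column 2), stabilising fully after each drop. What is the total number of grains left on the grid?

47

0) 0  1  1  2  0  2
1  0  1  2  3  0
0  3  0  2  1  1
2  0  1  2  0  2
0  1  1  2  1  2
1) 0  1  1  2  0  2
1  0  1  2  3  0
0  3  0  2  1  1
2  0  2  2  0  2
0  1  1  2  1  2
2) 0  1  1  2  0  2
1  0  1  2  3  0
0  3  0  2  1  1
2  0  3  2  0  2
0  1  1  2  1  2
3) 0  1  1  2  0  2
1  0  1  2  3  0
0  3  1  2  1  1
2  1  0  3  0  2
0  1  2  2  1  2
4) 0  1  1  2  0  2
1  0  1  2  3  0
0  3  1  2  1  1
2  1  1  3  0  2
0  1  2  2  1  2
5) 0  1  1  2  0  2
1  0  1  2  3  0
0  3  1  2  1  1
2  1  2  3  0  2
0  1  2  2  1  2
6) 0  1  1  2  0  2
1  0  1  2  3  0
0  3  1  2  1  1
2  1  3  3  0  2
0  1  2  2  1  2
7) 0  1  1  2  0  2
1  0  1  2  3  0
0  3  2  3  1  1
2  2  1  0  1  2
0  1  3  3  1  2
8) 0  1  1  2  0  2
1  0  1  2  3  0
0  3  2  3  1  1
2  2  2  0  1  2
0  1  3  3  1  2
9) 0  1  1  2  0  2
1  0  1  2  3  0
0  3  2  3  1  1
2  2  3  0  1  2
0  1  3  3  1  2
10) 0  1  1  2  0  2
1  0  1  2  3  0
0  3  3  3  1  1
2  3  1  2  1  2
0  2  1  0  2  2
11) 0  1  1  2  0  2
1  0  1  2  3  0
0  3  3  3  1  1
2  3  2  2  1  2
0  2  1  0  2  2
12) 0  1  1  2  0  2
1  0  1  2  3  0
0  3  3  3  1  1
2  3  3  2  1  2
0  2  1  0  2  2
13) 0  1  1  2  0  2
1  1  2  3  3  0
1  1  2  1  2  1
3  1  3  0  2  2
0  3  2  1  2  2
14) 0  1  1  2  0  2
1  1  2  3  3  0
1  1  3  1  2  1
3  2  0  1  2  2
0  3  3  1  2  2
15) 0  1  1  2  0  2
1  1  2  3  3  0
1  1  3  1  2  1
3  2  1  1  2  2
0  3  3  1  2  2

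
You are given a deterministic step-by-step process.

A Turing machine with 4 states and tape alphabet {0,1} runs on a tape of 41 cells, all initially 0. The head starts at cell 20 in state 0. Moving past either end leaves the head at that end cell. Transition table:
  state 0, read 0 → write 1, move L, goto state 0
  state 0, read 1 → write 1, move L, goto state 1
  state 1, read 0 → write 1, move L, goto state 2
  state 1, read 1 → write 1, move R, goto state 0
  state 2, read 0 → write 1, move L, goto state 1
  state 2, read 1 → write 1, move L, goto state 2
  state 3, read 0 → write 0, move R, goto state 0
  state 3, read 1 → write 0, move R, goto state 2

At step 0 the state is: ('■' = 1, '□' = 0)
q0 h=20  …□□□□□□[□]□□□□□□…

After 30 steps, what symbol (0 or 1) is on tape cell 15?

1

0) q0 h=20  …□□□□□□[□]□□□□□□…
1) q0 h=19  …□□□□□□[□]■□□□□□…
2) q0 h=18  …□□□□□□[□]■■□□□□…
3) q0 h=17  …□□□□□□[□]■■■□□□…
4) q0 h=16  …□□□□□□[□]■■■■□□…
5) q0 h=15  …□□□□□□[□]■■■■■□…
6) q0 h=14  …□□□□□□[□]■■■■■■…
7) q0 h=13  …□□□□□□[□]■■■■■■…
8) q0 h=12  …□□□□□□[□]■■■■■■…
9) q0 h=11  …□□□□□□[□]■■■■■■…
10) q0 h=10  …□□□□□□[□]■■■■■■…
11) q0 h= 9  …□□□□□□[□]■■■■■■…
12) q0 h= 8  …□□□□□□[□]■■■■■■…
13) q0 h= 7  …□□□□□□[□]■■■■■■…
14) q0 h= 6  |□□□□□□[□]■■■■■■…
15) q0 h= 5  |□□□□□[□]■■■■■■…
16) q0 h= 4  |□□□□[□]■■■■■■…
17) q0 h= 3  |□□□[□]■■■■■■…
18) q0 h= 2  |□□[□]■■■■■■…
19) q0 h= 1  |□[□]■■■■■■…
20) q0 h= 0  |[□]■■■■■■…
21) q0 h= 0  |[■]■■■■■■…
22) q1 h= 0  |[■]■■■■■■…
23) q0 h= 1  |■[■]■■■■■■…
24) q1 h= 0  |[■]■■■■■■…
25) q0 h= 1  |■[■]■■■■■■…
26) q1 h= 0  |[■]■■■■■■…
27) q0 h= 1  |■[■]■■■■■■…
28) q1 h= 0  |[■]■■■■■■…
29) q0 h= 1  |■[■]■■■■■■…
30) q1 h= 0  |[■]■■■■■■…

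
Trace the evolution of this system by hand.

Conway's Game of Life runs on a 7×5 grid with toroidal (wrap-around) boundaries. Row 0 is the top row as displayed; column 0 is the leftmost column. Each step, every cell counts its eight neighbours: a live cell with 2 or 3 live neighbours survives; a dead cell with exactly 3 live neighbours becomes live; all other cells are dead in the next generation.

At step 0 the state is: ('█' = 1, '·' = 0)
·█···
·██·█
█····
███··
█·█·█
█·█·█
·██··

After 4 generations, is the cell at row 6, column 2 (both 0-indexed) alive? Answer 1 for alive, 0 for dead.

step 0: ·█···
·██·█
█····
███··
█·█·█
█·█·█
·██··
step 1: ···█·
·██··
···██
··██·
··█··
··█·█
··██·
step 2: ·█·█·
··█·█
·█··█
··█·█
·██··
·██··
··█·█
step 3: ██··█
·██·█
·██·█
··█··
█····
█····
█····
step 4: ··███
····█
·····
█·██·
·█···
██··█
·····

0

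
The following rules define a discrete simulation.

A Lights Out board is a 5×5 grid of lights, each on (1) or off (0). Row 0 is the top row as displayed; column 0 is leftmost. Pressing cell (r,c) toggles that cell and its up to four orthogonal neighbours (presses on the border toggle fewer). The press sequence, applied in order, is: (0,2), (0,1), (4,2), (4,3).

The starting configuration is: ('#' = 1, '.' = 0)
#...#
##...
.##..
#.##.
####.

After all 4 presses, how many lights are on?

11

t=0: #...#
##...
.##..
#.##.
####.
t=1: #####
###..
.##..
#.##.
####.
t=2: ...##
#.#..
.##..
#.##.
####.
t=3: ...##
#.#..
.##..
#..#.
#....
t=4: ...##
#.#..
.##..
#....
#.###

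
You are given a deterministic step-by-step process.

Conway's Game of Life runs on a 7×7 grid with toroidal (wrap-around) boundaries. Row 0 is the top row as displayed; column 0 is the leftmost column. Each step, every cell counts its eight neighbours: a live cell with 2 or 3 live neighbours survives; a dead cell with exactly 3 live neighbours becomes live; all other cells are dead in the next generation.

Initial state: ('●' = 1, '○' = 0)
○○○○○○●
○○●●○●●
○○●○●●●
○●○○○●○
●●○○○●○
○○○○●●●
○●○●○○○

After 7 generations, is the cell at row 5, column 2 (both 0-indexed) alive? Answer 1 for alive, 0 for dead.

[0] ○○○○○○●
○○●●○●●
○○●○●●●
○●○○○●○
●●○○○●○
○○○○●●●
○●○●○○○
[1] ●○○●●●●
●○●●○○○
●●●○○○○
○●●○○○○
●●○○○○○
○●●○●●●
●○○○●○●
[2] ○○●○○○○
○○○○○●○
●○○○○○○
○○○○○○○
○○○●○●●
○○●●●○○
○○●○○○○
[3] ○○○○○○○
○○○○○○○
○○○○○○○
○○○○○○●
○○●●○●○
○○●○●●○
○●●○○○○
[4] ○○○○○○○
○○○○○○○
○○○○○○○
○○○○○○○
○○●●○●●
○○○○●●○
○●●●○○○
[5] ○○●○○○○
○○○○○○○
○○○○○○○
○○○○○○○
○○○●○●●
○●○○○●●
○○●●●○○
[6] ○○●○○○○
○○○○○○○
○○○○○○○
○○○○○○○
●○○○●●●
●○○○○○●
○●●●●●○
[7] ○●●○●○○
○○○○○○○
○○○○○○○
○○○○○●●
●○○○○●○
○○●○○○○
●●●●●●●

1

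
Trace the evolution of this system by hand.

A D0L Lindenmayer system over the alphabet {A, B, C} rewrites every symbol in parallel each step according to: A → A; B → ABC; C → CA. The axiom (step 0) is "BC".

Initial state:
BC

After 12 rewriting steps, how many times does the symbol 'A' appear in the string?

[0] BC
[1] ABCCA
[2] AABCCACAA
[3] AAABCCACAACAAA
[4] AAAABCCACAACAAACAAAA
[5] AAAAABCCACAACAAACAAAACAAAAA
[6] AAAAAABCCACAACAAACAAAACAAAAACAAAAAA
[7] AAAAAAABCCACAACAAACAAAACAAAAACAAAAAACAAAAAAA
[8] AAAAAAAABCCACAACAAACAAAACAAAAACAAAAAACAAAAAAACAAAAAAAA
[9] AAAAAAAAABCCACAACAAACAAAACAAAAACAAAAAACAAAAAAACAAAAAAAACAAAAAAAAA
[10] AAAAAAAAAABCCACAACAAACAAAACAAAAACAAAAAACAAAAAAACAAAAAAAACAAAAAAAAACAAAAAAAAAA
[11] AAAAAAAAAAABCCACAACAAACAAAACAAAAACAAAAAACAAAAAAACAAAAAAAACAAAAAAAAACAAAAAAAAAACAAAAAAAAAAA
[12] AAAAAAAAAAAABCCACAACAAACAAAACAAAAACAAAAAACAAAAAAACAAAAAAAACAAAAAAAAACAAAAAAAAAACAAAAAAAAAAACAAAAAAAAAAAA

90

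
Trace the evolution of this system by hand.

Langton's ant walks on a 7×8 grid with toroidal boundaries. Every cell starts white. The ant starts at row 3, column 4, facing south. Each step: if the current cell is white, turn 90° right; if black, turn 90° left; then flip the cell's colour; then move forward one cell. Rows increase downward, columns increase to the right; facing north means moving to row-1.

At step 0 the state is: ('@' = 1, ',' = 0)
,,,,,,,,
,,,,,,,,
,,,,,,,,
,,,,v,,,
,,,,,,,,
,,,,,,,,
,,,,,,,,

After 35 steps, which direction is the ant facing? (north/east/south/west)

gen 0: ,,,,,,,,
,,,,,,,,
,,,,,,,,
,,,,v,,,
,,,,,,,,
,,,,,,,,
,,,,,,,,
gen 1: ,,,,,,,,
,,,,,,,,
,,,,,,,,
,,,<@,,,
,,,,,,,,
,,,,,,,,
,,,,,,,,
gen 2: ,,,,,,,,
,,,,,,,,
,,,^,,,,
,,,@@,,,
,,,,,,,,
,,,,,,,,
,,,,,,,,
gen 3: ,,,,,,,,
,,,,,,,,
,,,@>,,,
,,,@@,,,
,,,,,,,,
,,,,,,,,
,,,,,,,,
gen 4: ,,,,,,,,
,,,,,,,,
,,,@@,,,
,,,@v,,,
,,,,,,,,
,,,,,,,,
,,,,,,,,
gen 5: ,,,,,,,,
,,,,,,,,
,,,@@,,,
,,,@,>,,
,,,,,,,,
,,,,,,,,
,,,,,,,,
gen 6: ,,,,,,,,
,,,,,,,,
,,,@@,,,
,,,@,@,,
,,,,,v,,
,,,,,,,,
,,,,,,,,
gen 7: ,,,,,,,,
,,,,,,,,
,,,@@,,,
,,,@,@,,
,,,,<@,,
,,,,,,,,
,,,,,,,,
gen 8: ,,,,,,,,
,,,,,,,,
,,,@@,,,
,,,@^@,,
,,,,@@,,
,,,,,,,,
,,,,,,,,
gen 9: ,,,,,,,,
,,,,,,,,
,,,@@,,,
,,,@@>,,
,,,,@@,,
,,,,,,,,
,,,,,,,,
gen 10: ,,,,,,,,
,,,,,,,,
,,,@@^,,
,,,@@,,,
,,,,@@,,
,,,,,,,,
,,,,,,,,
gen 11: ,,,,,,,,
,,,,,,,,
,,,@@@>,
,,,@@,,,
,,,,@@,,
,,,,,,,,
,,,,,,,,
gen 12: ,,,,,,,,
,,,,,,,,
,,,@@@@,
,,,@@,v,
,,,,@@,,
,,,,,,,,
,,,,,,,,
gen 13: ,,,,,,,,
,,,,,,,,
,,,@@@@,
,,,@@<@,
,,,,@@,,
,,,,,,,,
,,,,,,,,
gen 14: ,,,,,,,,
,,,,,,,,
,,,@@^@,
,,,@@@@,
,,,,@@,,
,,,,,,,,
,,,,,,,,
gen 15: ,,,,,,,,
,,,,,,,,
,,,@<,@,
,,,@@@@,
,,,,@@,,
,,,,,,,,
,,,,,,,,
gen 16: ,,,,,,,,
,,,,,,,,
,,,@,,@,
,,,@v@@,
,,,,@@,,
,,,,,,,,
,,,,,,,,
gen 17: ,,,,,,,,
,,,,,,,,
,,,@,,@,
,,,@,>@,
,,,,@@,,
,,,,,,,,
,,,,,,,,
gen 18: ,,,,,,,,
,,,,,,,,
,,,@,^@,
,,,@,,@,
,,,,@@,,
,,,,,,,,
,,,,,,,,
gen 19: ,,,,,,,,
,,,,,,,,
,,,@,@>,
,,,@,,@,
,,,,@@,,
,,,,,,,,
,,,,,,,,
gen 20: ,,,,,,,,
,,,,,,^,
,,,@,@,,
,,,@,,@,
,,,,@@,,
,,,,,,,,
,,,,,,,,
gen 21: ,,,,,,,,
,,,,,,@>
,,,@,@,,
,,,@,,@,
,,,,@@,,
,,,,,,,,
,,,,,,,,
gen 22: ,,,,,,,,
,,,,,,@@
,,,@,@,v
,,,@,,@,
,,,,@@,,
,,,,,,,,
,,,,,,,,
gen 23: ,,,,,,,,
,,,,,,@@
,,,@,@<@
,,,@,,@,
,,,,@@,,
,,,,,,,,
,,,,,,,,
gen 24: ,,,,,,,,
,,,,,,^@
,,,@,@@@
,,,@,,@,
,,,,@@,,
,,,,,,,,
,,,,,,,,
gen 25: ,,,,,,,,
,,,,,<,@
,,,@,@@@
,,,@,,@,
,,,,@@,,
,,,,,,,,
,,,,,,,,
gen 26: ,,,,,^,,
,,,,,@,@
,,,@,@@@
,,,@,,@,
,,,,@@,,
,,,,,,,,
,,,,,,,,
gen 27: ,,,,,@>,
,,,,,@,@
,,,@,@@@
,,,@,,@,
,,,,@@,,
,,,,,,,,
,,,,,,,,
gen 28: ,,,,,@@,
,,,,,@v@
,,,@,@@@
,,,@,,@,
,,,,@@,,
,,,,,,,,
,,,,,,,,
gen 29: ,,,,,@@,
,,,,,<@@
,,,@,@@@
,,,@,,@,
,,,,@@,,
,,,,,,,,
,,,,,,,,
gen 30: ,,,,,@@,
,,,,,,@@
,,,@,v@@
,,,@,,@,
,,,,@@,,
,,,,,,,,
,,,,,,,,
gen 31: ,,,,,@@,
,,,,,,@@
,,,@,,>@
,,,@,,@,
,,,,@@,,
,,,,,,,,
,,,,,,,,
gen 32: ,,,,,@@,
,,,,,,^@
,,,@,,,@
,,,@,,@,
,,,,@@,,
,,,,,,,,
,,,,,,,,
gen 33: ,,,,,@@,
,,,,,<,@
,,,@,,,@
,,,@,,@,
,,,,@@,,
,,,,,,,,
,,,,,,,,
gen 34: ,,,,,^@,
,,,,,@,@
,,,@,,,@
,,,@,,@,
,,,,@@,,
,,,,,,,,
,,,,,,,,
gen 35: ,,,,<,@,
,,,,,@,@
,,,@,,,@
,,,@,,@,
,,,,@@,,
,,,,,,,,
,,,,,,,,

west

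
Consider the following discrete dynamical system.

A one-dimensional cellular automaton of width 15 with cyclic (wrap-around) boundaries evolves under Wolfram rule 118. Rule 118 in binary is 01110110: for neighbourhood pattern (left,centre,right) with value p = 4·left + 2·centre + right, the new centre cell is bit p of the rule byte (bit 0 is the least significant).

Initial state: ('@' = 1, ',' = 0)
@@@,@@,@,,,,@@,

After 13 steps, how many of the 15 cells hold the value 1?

11

[0] @@@,@@,@,,,,@@,
[1] ,,@@,@@@@,,@,@@
[2] @@,@@,,,@@@@@,@
[3] ,@@,@@,@,,,,@@,
[4] @,@@,@@@@,,@,@@
[5] @@,@@,,,@@@@@,,
[6] ,@@,@@,@,,,,@@@
[7] @,@@,@@@@,,@,,@
[8] @@,@@,,,@@@@@@,
[9] ,@@,@@,@,,,,,@@
[10] @,@@,@@@@,,,@,@
[11] @@,@@,,,@@,@@@,
[12] ,@@,@@,@,@@,,@@
[13] @,@@,@@@@,@@@,@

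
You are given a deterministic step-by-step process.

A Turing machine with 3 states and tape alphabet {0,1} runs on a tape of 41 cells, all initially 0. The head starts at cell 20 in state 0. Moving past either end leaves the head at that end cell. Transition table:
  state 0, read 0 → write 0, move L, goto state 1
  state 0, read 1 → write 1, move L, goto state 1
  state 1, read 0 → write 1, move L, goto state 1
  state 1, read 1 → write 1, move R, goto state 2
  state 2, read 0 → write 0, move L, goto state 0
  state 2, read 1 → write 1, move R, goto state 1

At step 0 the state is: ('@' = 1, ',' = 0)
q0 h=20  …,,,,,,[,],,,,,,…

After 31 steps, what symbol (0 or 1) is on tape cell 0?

t=0: q0 h=20  …,,,,,,[,],,,,,,…
t=1: q1 h=19  …,,,,,,[,],,,,,,…
t=2: q1 h=18  …,,,,,,[,]@,,,,,…
t=3: q1 h=17  …,,,,,,[,]@@,,,,…
t=4: q1 h=16  …,,,,,,[,]@@@,,,…
t=5: q1 h=15  …,,,,,,[,]@@@@,,…
t=6: q1 h=14  …,,,,,,[,]@@@@@,…
t=7: q1 h=13  …,,,,,,[,]@@@@@@…
t=8: q1 h=12  …,,,,,,[,]@@@@@@…
t=9: q1 h=11  …,,,,,,[,]@@@@@@…
t=10: q1 h=10  …,,,,,,[,]@@@@@@…
t=11: q1 h= 9  …,,,,,,[,]@@@@@@…
t=12: q1 h= 8  …,,,,,,[,]@@@@@@…
t=13: q1 h= 7  …,,,,,,[,]@@@@@@…
t=14: q1 h= 6  |,,,,,,[,]@@@@@@…
t=15: q1 h= 5  |,,,,,[,]@@@@@@…
t=16: q1 h= 4  |,,,,[,]@@@@@@…
t=17: q1 h= 3  |,,,[,]@@@@@@…
t=18: q1 h= 2  |,,[,]@@@@@@…
t=19: q1 h= 1  |,[,]@@@@@@…
t=20: q1 h= 0  |[,]@@@@@@…
t=21: q1 h= 0  |[@]@@@@@@…
t=22: q2 h= 1  |@[@]@@@@@@…
t=23: q1 h= 2  |@@[@]@@@@@@…
t=24: q2 h= 3  |@@@[@]@@@@@@…
t=25: q1 h= 4  |@@@@[@]@@@@@@…
t=26: q2 h= 5  |@@@@@[@]@@@@@@…
t=27: q1 h= 6  |@@@@@@[@]@@@@@@…
t=28: q2 h= 7  …@@@@@@[@]@@@@@@…
t=29: q1 h= 8  …@@@@@@[@]@@@@@@…
t=30: q2 h= 9  …@@@@@@[@]@@@@@@…
t=31: q1 h=10  …@@@@@@[@]@@@@@@…

1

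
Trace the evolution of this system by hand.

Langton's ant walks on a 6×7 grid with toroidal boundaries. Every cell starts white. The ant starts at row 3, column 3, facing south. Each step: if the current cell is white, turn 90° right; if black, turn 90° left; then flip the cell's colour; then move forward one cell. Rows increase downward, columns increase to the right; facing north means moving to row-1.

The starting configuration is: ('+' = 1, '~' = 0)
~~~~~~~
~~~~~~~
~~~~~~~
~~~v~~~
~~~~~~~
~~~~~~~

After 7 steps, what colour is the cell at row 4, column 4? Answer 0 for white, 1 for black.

k=0  ~~~~~~~
~~~~~~~
~~~~~~~
~~~v~~~
~~~~~~~
~~~~~~~
k=1  ~~~~~~~
~~~~~~~
~~~~~~~
~~<+~~~
~~~~~~~
~~~~~~~
k=2  ~~~~~~~
~~~~~~~
~~^~~~~
~~++~~~
~~~~~~~
~~~~~~~
k=3  ~~~~~~~
~~~~~~~
~~+>~~~
~~++~~~
~~~~~~~
~~~~~~~
k=4  ~~~~~~~
~~~~~~~
~~++~~~
~~+v~~~
~~~~~~~
~~~~~~~
k=5  ~~~~~~~
~~~~~~~
~~++~~~
~~+~>~~
~~~~~~~
~~~~~~~
k=6  ~~~~~~~
~~~~~~~
~~++~~~
~~+~+~~
~~~~v~~
~~~~~~~
k=7  ~~~~~~~
~~~~~~~
~~++~~~
~~+~+~~
~~~<+~~
~~~~~~~

1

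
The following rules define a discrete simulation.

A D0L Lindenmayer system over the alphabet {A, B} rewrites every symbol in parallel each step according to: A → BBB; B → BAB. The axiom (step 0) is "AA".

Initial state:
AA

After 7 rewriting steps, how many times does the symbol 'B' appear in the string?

3282

[0] AA
[1] BBBBBB
[2] BABBABBABBABBABBAB
[3] BABBBBBABBABBBBBABBABBBBBABBABBBBBABBABBBBBABBABBBBBAB
[4] BABBBBBABBABBABBABBABBBBBABBABBBBBABBABBABBABBABBBBBABBABB…BBABBABBBBBABBABBABBABBABBBBBABBABBBBBABBABBABBABBABBBBBAB  (len 162)
[5] BABBBBBABBABBABBABBABBBBBABBABBBBBABBABBBBBABBABBBBBABBABB…BBABBABBBBBABBABBBBBABBABBBBBABBABBBBBABBABBABBABBABBBBBAB  (len 486)
[6] BABBBBBABBABBABBABBABBBBBABBABBBBBABBABBBBBABBABBBBBABBABB…BBABBABBBBBABBABBBBBABBABBBBBABBABBBBBABBABBABBABBABBBBBAB  (len 1458)
[7] BABBBBBABBABBABBABBABBBBBABBABBBBBABBABBBBBABBABBBBBABBABB…BBABBABBBBBABBABBBBBABBABBBBBABBABBBBBABBABBABBABBABBBBBAB  (len 4374)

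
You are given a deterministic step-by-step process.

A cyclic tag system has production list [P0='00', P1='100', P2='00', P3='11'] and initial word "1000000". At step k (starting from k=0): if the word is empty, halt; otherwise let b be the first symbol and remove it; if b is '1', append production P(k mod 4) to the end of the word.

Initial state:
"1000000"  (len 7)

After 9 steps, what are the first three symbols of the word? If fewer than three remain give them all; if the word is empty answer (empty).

gen 0: "1000000"  (len 7)
gen 1: "00000000"  (len 8)
gen 2: "0000000"  (len 7)
gen 3: "000000"  (len 6)
gen 4: "00000"  (len 5)
gen 5: "0000"  (len 4)
gen 6: "000"  (len 3)
gen 7: "00"  (len 2)
gen 8: "0"  (len 1)
gen 9: (halted — word empty)

(empty)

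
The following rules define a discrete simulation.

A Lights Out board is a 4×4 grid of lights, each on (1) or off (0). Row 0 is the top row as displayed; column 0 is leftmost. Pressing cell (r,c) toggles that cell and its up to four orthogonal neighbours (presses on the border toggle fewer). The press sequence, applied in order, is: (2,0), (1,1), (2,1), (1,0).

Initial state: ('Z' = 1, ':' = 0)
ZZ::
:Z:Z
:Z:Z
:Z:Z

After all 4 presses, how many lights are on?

8

gen 0: ZZ::
:Z:Z
:Z:Z
:Z:Z
gen 1: ZZ::
ZZ:Z
Z::Z
ZZ:Z
gen 2: Z:::
::ZZ
ZZ:Z
ZZ:Z
gen 3: Z:::
:ZZZ
::ZZ
Z::Z
gen 4: ::::
Z:ZZ
Z:ZZ
Z::Z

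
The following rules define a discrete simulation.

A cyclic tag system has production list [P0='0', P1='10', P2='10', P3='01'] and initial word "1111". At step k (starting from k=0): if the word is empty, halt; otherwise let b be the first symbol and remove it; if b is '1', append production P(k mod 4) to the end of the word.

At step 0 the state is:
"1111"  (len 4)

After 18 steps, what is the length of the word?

5

k=0  "1111"  (len 4)
k=1  "1110"  (len 4)
k=2  "11010"  (len 5)
k=3  "101010"  (len 6)
k=4  "0101001"  (len 7)
k=5  "101001"  (len 6)
k=6  "0100110"  (len 7)
k=7  "100110"  (len 6)
k=8  "0011001"  (len 7)
k=9  "011001"  (len 6)
k=10  "11001"  (len 5)
k=11  "100110"  (len 6)
k=12  "0011001"  (len 7)
k=13  "011001"  (len 6)
k=14  "11001"  (len 5)
k=15  "100110"  (len 6)
k=16  "0011001"  (len 7)
k=17  "011001"  (len 6)
k=18  "11001"  (len 5)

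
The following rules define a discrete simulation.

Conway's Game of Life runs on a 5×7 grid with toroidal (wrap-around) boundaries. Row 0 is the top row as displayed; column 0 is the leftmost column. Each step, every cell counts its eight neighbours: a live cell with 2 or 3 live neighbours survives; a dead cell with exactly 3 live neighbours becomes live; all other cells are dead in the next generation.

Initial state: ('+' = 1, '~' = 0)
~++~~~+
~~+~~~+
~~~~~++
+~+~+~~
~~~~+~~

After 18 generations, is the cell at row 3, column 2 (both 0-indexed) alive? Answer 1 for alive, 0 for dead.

step 0: ~++~~~+
~~+~~~+
~~~~~++
+~+~+~~
~~~~+~~
step 1: ++++~+~
~++~~~+
++~+~++
~~~++~+
+~+~~+~
step 2: ~~~+++~
~~~~~~~
~+~+~~~
~~~+~~~
+~~~~+~
step 3: ~~~~+++
~~++~~~
~~+~~~~
~~+~+~~
~~~+~++
step 4: ~~+~~~+
~~++++~
~++~~~~
~~+~++~
~~~+~~+
step 5: ~~+~~~+
~~~~++~
~+~~~~~
~++~++~
~~+++~+
step 6: ~~+~~~+
~~~~~+~
~+++~~~
++~~++~
+~~~+~+
step 7: +~~~~~+
~+~+~~~
++++~++
~~~~++~
~~~++~~
step 8: +~+++~~
~~~+++~
++~+~++
++~~~~~
~~~++~+
step 9: ~~+~~~+
~~~~~~~
~+~+~+~
~+~+~~~
~~~~+++
step 10: ~~~~~~+
~~+~~~~
~~~~+~~
+~~+~~+
+~+++++
step 11: +++~+~+
~~~~~~~
~~~+~~~
+++~~~~
~++++~~
step 12: +~~~++~
++++~~~
~++~~~~
+~~~+~~
~~~~+++
step 13: +~+~~~~
+~~++~+
~~~~~~~
++~++~+
+~~+~~~
step 14: +~+~+~~
++~+~~+
~++~~~~
+++++~+
~~~++~~
step 15: +~+~+++
~~~+~~+
~~~~++~
+~~~++~
~~~~~~+
step 16: +~~++~~
+~~+~~~
~~~+~~~
~~~~+~~
~+~+~~~
step 17: ++~++~~
~~++~~~
~~~++~~
~~+++~~
~~++~~~
step 18: ~+~~+~~
~+~~~~~
~~~~~~~
~~~~~~~
~~~~~~~

0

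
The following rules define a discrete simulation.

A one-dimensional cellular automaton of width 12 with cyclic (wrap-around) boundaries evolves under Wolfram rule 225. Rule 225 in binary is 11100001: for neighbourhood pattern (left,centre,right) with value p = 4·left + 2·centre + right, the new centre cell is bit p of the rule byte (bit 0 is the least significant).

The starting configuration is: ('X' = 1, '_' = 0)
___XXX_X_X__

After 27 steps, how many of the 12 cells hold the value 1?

gen 0: ___XXX_X_X__
gen 1: XX__XXX_X__X
gen 2: XX___XXX____
gen 3: _X_X__XX_XX_
gen 4: __X____XX_X_
gen 5: X___XX__XX__
gen 6: __X__X___X__
gen 7: X______X___X
gen 8: X_XXXX___X__
gen 9: _X_XXX_X____
gen 10: __X_XXX__XXX
gen 11: ___X_XX___XX
gen 12: _X__X_X_X__X
gen 13: X____X_X____
gen 14: __XX__X__XX_
gen 15: X__X______X_
gen 16: _____XXXX__X
gen 17: _XXX__XXX___
gen 18: __XX___XX_XX
gen 19: ___X_X__XX_X
gen 20: _X__X____XX_
gen 21: ______XX__X_
gen 22: XXXXX__X____
gen 23: _XXXX____XX_
gen 24: __XXX_XX__X_
gen 25: X__XXX_X____
gen 26: ____XXX__XX_
gen 27: XXX__XX___X_

6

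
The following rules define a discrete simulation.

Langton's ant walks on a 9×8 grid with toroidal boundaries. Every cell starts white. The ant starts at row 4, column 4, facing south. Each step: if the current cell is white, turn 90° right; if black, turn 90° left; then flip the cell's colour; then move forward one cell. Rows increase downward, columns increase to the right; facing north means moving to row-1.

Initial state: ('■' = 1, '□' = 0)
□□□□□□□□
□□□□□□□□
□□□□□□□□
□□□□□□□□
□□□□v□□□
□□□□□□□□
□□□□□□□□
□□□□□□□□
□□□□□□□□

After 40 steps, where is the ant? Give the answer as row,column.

step 0: □□□□□□□□
□□□□□□□□
□□□□□□□□
□□□□□□□□
□□□□v□□□
□□□□□□□□
□□□□□□□□
□□□□□□□□
□□□□□□□□
step 1: □□□□□□□□
□□□□□□□□
□□□□□□□□
□□□□□□□□
□□□<■□□□
□□□□□□□□
□□□□□□□□
□□□□□□□□
□□□□□□□□
step 2: □□□□□□□□
□□□□□□□□
□□□□□□□□
□□□^□□□□
□□□■■□□□
□□□□□□□□
□□□□□□□□
□□□□□□□□
□□□□□□□□
step 3: □□□□□□□□
□□□□□□□□
□□□□□□□□
□□□■>□□□
□□□■■□□□
□□□□□□□□
□□□□□□□□
□□□□□□□□
□□□□□□□□
step 4: □□□□□□□□
□□□□□□□□
□□□□□□□□
□□□■■□□□
□□□■v□□□
□□□□□□□□
□□□□□□□□
□□□□□□□□
□□□□□□□□
step 5: □□□□□□□□
□□□□□□□□
□□□□□□□□
□□□■■□□□
□□□■□>□□
□□□□□□□□
□□□□□□□□
□□□□□□□□
□□□□□□□□
step 6: □□□□□□□□
□□□□□□□□
□□□□□□□□
□□□■■□□□
□□□■□■□□
□□□□□v□□
□□□□□□□□
□□□□□□□□
□□□□□□□□
step 7: □□□□□□□□
□□□□□□□□
□□□□□□□□
□□□■■□□□
□□□■□■□□
□□□□<■□□
□□□□□□□□
□□□□□□□□
□□□□□□□□
step 8: □□□□□□□□
□□□□□□□□
□□□□□□□□
□□□■■□□□
□□□■^■□□
□□□□■■□□
□□□□□□□□
□□□□□□□□
□□□□□□□□
step 9: □□□□□□□□
□□□□□□□□
□□□□□□□□
□□□■■□□□
□□□■■>□□
□□□□■■□□
□□□□□□□□
□□□□□□□□
□□□□□□□□
step 10: □□□□□□□□
□□□□□□□□
□□□□□□□□
□□□■■^□□
□□□■■□□□
□□□□■■□□
□□□□□□□□
□□□□□□□□
□□□□□□□□
step 11: □□□□□□□□
□□□□□□□□
□□□□□□□□
□□□■■■>□
□□□■■□□□
□□□□■■□□
□□□□□□□□
□□□□□□□□
□□□□□□□□
step 12: □□□□□□□□
□□□□□□□□
□□□□□□□□
□□□■■■■□
□□□■■□v□
□□□□■■□□
□□□□□□□□
□□□□□□□□
□□□□□□□□
step 13: □□□□□□□□
□□□□□□□□
□□□□□□□□
□□□■■■■□
□□□■■<■□
□□□□■■□□
□□□□□□□□
□□□□□□□□
□□□□□□□□
step 14: □□□□□□□□
□□□□□□□□
□□□□□□□□
□□□■■^■□
□□□■■■■□
□□□□■■□□
□□□□□□□□
□□□□□□□□
□□□□□□□□
step 15: □□□□□□□□
□□□□□□□□
□□□□□□□□
□□□■<□■□
□□□■■■■□
□□□□■■□□
□□□□□□□□
□□□□□□□□
□□□□□□□□
step 16: □□□□□□□□
□□□□□□□□
□□□□□□□□
□□□■□□■□
□□□■v■■□
□□□□■■□□
□□□□□□□□
□□□□□□□□
□□□□□□□□
step 17: □□□□□□□□
□□□□□□□□
□□□□□□□□
□□□■□□■□
□□□■□>■□
□□□□■■□□
□□□□□□□□
□□□□□□□□
□□□□□□□□
step 18: □□□□□□□□
□□□□□□□□
□□□□□□□□
□□□■□^■□
□□□■□□■□
□□□□■■□□
□□□□□□□□
□□□□□□□□
□□□□□□□□
step 19: □□□□□□□□
□□□□□□□□
□□□□□□□□
□□□■□■>□
□□□■□□■□
□□□□■■□□
□□□□□□□□
□□□□□□□□
□□□□□□□□
step 20: □□□□□□□□
□□□□□□□□
□□□□□□^□
□□□■□■□□
□□□■□□■□
□□□□■■□□
□□□□□□□□
□□□□□□□□
□□□□□□□□
step 21: □□□□□□□□
□□□□□□□□
□□□□□□■>
□□□■□■□□
□□□■□□■□
□□□□■■□□
□□□□□□□□
□□□□□□□□
□□□□□□□□
step 22: □□□□□□□□
□□□□□□□□
□□□□□□■■
□□□■□■□v
□□□■□□■□
□□□□■■□□
□□□□□□□□
□□□□□□□□
□□□□□□□□
step 23: □□□□□□□□
□□□□□□□□
□□□□□□■■
□□□■□■<■
□□□■□□■□
□□□□■■□□
□□□□□□□□
□□□□□□□□
□□□□□□□□
step 24: □□□□□□□□
□□□□□□□□
□□□□□□^■
□□□■□■■■
□□□■□□■□
□□□□■■□□
□□□□□□□□
□□□□□□□□
□□□□□□□□
step 25: □□□□□□□□
□□□□□□□□
□□□□□<□■
□□□■□■■■
□□□■□□■□
□□□□■■□□
□□□□□□□□
□□□□□□□□
□□□□□□□□
step 26: □□□□□□□□
□□□□□^□□
□□□□□■□■
□□□■□■■■
□□□■□□■□
□□□□■■□□
□□□□□□□□
□□□□□□□□
□□□□□□□□
step 27: □□□□□□□□
□□□□□■>□
□□□□□■□■
□□□■□■■■
□□□■□□■□
□□□□■■□□
□□□□□□□□
□□□□□□□□
□□□□□□□□
step 28: □□□□□□□□
□□□□□■■□
□□□□□■v■
□□□■□■■■
□□□■□□■□
□□□□■■□□
□□□□□□□□
□□□□□□□□
□□□□□□□□
step 29: □□□□□□□□
□□□□□■■□
□□□□□<■■
□□□■□■■■
□□□■□□■□
□□□□■■□□
□□□□□□□□
□□□□□□□□
□□□□□□□□
step 30: □□□□□□□□
□□□□□■■□
□□□□□□■■
□□□■□v■■
□□□■□□■□
□□□□■■□□
□□□□□□□□
□□□□□□□□
□□□□□□□□
step 31: □□□□□□□□
□□□□□■■□
□□□□□□■■
□□□■□□>■
□□□■□□■□
□□□□■■□□
□□□□□□□□
□□□□□□□□
□□□□□□□□
step 32: □□□□□□□□
□□□□□■■□
□□□□□□^■
□□□■□□□■
□□□■□□■□
□□□□■■□□
□□□□□□□□
□□□□□□□□
□□□□□□□□
step 33: □□□□□□□□
□□□□□■■□
□□□□□<□■
□□□■□□□■
□□□■□□■□
□□□□■■□□
□□□□□□□□
□□□□□□□□
□□□□□□□□
step 34: □□□□□□□□
□□□□□^■□
□□□□□■□■
□□□■□□□■
□□□■□□■□
□□□□■■□□
□□□□□□□□
□□□□□□□□
□□□□□□□□
step 35: □□□□□□□□
□□□□<□■□
□□□□□■□■
□□□■□□□■
□□□■□□■□
□□□□■■□□
□□□□□□□□
□□□□□□□□
□□□□□□□□
step 36: □□□□^□□□
□□□□■□■□
□□□□□■□■
□□□■□□□■
□□□■□□■□
□□□□■■□□
□□□□□□□□
□□□□□□□□
□□□□□□□□
step 37: □□□□■>□□
□□□□■□■□
□□□□□■□■
□□□■□□□■
□□□■□□■□
□□□□■■□□
□□□□□□□□
□□□□□□□□
□□□□□□□□
step 38: □□□□■■□□
□□□□■v■□
□□□□□■□■
□□□■□□□■
□□□■□□■□
□□□□■■□□
□□□□□□□□
□□□□□□□□
□□□□□□□□
step 39: □□□□■■□□
□□□□<■■□
□□□□□■□■
□□□■□□□■
□□□■□□■□
□□□□■■□□
□□□□□□□□
□□□□□□□□
□□□□□□□□
step 40: □□□□■■□□
□□□□□■■□
□□□□v■□■
□□□■□□□■
□□□■□□■□
□□□□■■□□
□□□□□□□□
□□□□□□□□
□□□□□□□□

2,4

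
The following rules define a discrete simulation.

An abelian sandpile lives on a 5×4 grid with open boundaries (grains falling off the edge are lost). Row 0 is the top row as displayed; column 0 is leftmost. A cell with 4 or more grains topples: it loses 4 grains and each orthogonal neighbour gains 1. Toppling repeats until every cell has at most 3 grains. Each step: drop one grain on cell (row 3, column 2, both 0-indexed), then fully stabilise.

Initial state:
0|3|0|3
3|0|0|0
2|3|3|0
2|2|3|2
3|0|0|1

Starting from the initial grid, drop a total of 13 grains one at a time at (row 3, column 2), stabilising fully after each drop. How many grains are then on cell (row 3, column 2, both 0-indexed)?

0) 0|3|0|3
3|0|0|0
2|3|3|0
2|2|3|2
3|0|0|1
1) 0|3|0|3
3|1|1|0
3|1|1|1
3|0|2|3
3|1|1|1
2) 0|3|0|3
3|1|1|0
3|1|1|1
3|0|3|3
3|1|1|1
3) 0|3|0|3
3|1|1|0
3|1|2|2
3|1|1|0
3|1|2|2
4) 0|3|0|3
3|1|1|0
3|1|2|2
3|1|2|0
3|1|2|2
5) 0|3|0|3
3|1|1|0
3|1|2|2
3|1|3|0
3|1|2|2
6) 0|3|0|3
3|1|1|0
3|1|3|2
3|2|0|1
3|1|3|2
7) 0|3|0|3
3|1|1|0
3|1|3|2
3|2|1|1
3|1|3|2
8) 0|3|0|3
3|1|1|0
3|1|3|2
3|2|2|1
3|1|3|2
9) 0|3|0|3
3|1|1|0
3|1|3|2
3|2|3|1
3|1|3|2
10) 0|3|0|3
3|1|2|0
3|2|0|3
3|3|2|2
3|2|0|3
11) 0|3|0|3
3|1|2|0
3|2|0|3
3|3|3|2
3|2|0|3
12) 1|3|0|3
0|3|2|0
2|0|2|3
2|3|1|3
1|0|2|3
13) 1|3|0|3
0|3|2|0
2|0|2|3
2|3|2|3
1|0|2|3

2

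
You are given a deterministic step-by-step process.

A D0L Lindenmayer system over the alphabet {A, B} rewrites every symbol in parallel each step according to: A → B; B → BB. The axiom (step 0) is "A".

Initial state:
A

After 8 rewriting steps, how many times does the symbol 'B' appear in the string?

gen 0: A
gen 1: B
gen 2: BB
gen 3: BBBB
gen 4: BBBBBBBB
gen 5: BBBBBBBBBBBBBBBB
gen 6: BBBBBBBBBBBBBBBBBBBBBBBBBBBBBBBB
gen 7: BBBBBBBBBBBBBBBBBBBBBBBBBBBBBBBBBBBBBBBBBBBBBBBBBBBBBBBBBBBBBBBB
gen 8: BBBBBBBBBBBBBBBBBBBBBBBBBBBBBBBBBBBBBBBBBBBBBBBBBBBBBBBBBB…BBBBBBBBBBBBBBBBBBBBBBBBBBBBBBBBBBBBBBBBBBBBBBBBBBBBBBBBBB  (len 128)

128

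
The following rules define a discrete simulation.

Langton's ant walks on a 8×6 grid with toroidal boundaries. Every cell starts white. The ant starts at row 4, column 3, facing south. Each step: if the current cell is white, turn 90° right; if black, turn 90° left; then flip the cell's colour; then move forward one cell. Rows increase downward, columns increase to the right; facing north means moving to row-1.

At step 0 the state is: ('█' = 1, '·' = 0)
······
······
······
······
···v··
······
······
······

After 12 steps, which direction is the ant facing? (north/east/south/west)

south

[0] ······
······
······
······
···v··
······
······
······
[1] ······
······
······
······
··<█··
······
······
······
[2] ······
······
······
··^···
··██··
······
······
······
[3] ······
······
······
··█>··
··██··
······
······
······
[4] ······
······
······
··██··
··█v··
······
······
······
[5] ······
······
······
··██··
··█·>·
······
······
······
[6] ······
······
······
··██··
··█·█·
····v·
······
······
[7] ······
······
······
··██··
··█·█·
···<█·
······
······
[8] ······
······
······
··██··
··█^█·
···██·
······
······
[9] ······
······
······
··██··
··██>·
···██·
······
······
[10] ······
······
······
··██^·
··██··
···██·
······
······
[11] ······
······
······
··███>
··██··
···██·
······
······
[12] ······
······
······
··████
··██·v
···██·
······
······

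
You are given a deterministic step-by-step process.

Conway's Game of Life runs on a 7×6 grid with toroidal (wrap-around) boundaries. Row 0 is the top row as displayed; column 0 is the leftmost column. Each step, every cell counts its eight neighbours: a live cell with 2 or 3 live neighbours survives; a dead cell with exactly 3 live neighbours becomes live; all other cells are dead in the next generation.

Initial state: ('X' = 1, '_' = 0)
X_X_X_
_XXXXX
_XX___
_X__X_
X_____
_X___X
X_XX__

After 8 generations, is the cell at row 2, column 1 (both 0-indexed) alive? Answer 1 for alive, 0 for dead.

k=0  X_X_X_
_XXXXX
_XX___
_X__X_
X_____
_X___X
X_XX__
k=1  X_____
____XX
_____X
XXX___
XX___X
_XX__X
X_XXX_
k=2  XX____
X___XX
_X__XX
__X___
_____X
______
X_XXX_
k=3  __X___
____X_
_X_XX_
X___XX
______
___XXX
X_XX_X
k=4  _XX_XX
__X_X_
X__X__
X__XXX
X__X__
X_XX_X
XXX__X
k=5  ____X_
X_X_X_
XXX___
XXXX__
______
___X__
______
k=6  ___X_X
X_X___
______
X__X__
_X_X__
______
______
k=7  ______
______
_X____
__X___
__X___
______
______
k=8  ______
______
______
_XX___
______
______
______

0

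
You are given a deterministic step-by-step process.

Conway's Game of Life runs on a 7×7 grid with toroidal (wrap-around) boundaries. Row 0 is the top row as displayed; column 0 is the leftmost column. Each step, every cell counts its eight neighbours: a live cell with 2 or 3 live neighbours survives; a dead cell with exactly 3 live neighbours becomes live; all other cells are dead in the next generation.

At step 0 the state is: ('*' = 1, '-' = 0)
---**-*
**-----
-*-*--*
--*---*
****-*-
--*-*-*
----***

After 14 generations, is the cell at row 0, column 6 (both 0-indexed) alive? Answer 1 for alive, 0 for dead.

t=0: ---**-*
**-----
-*-*--*
--*---*
****-*-
--*-*-*
----***
t=1: ---**-*
-*-****
-*----*
----***
*---**-
--*----
*-----*
t=2: --**---
---*--*
--**---
----*--
---**--
**---*-
*--*-**
t=3: *-**-*-
----*--
--***--
--*-*--
---***-
****-*-
*--*-*-
t=4: -***-*-
-*---*-
--*-**-
--*----
-----**
**---*-
*----*-
t=5: ***--*-
-*---**
-*****-
---**-*
**---**
**--**-
*----*-
t=6: --*-**-
-------
-*-----
-------
-***---
----*--
--*--*-
t=7: ---***-
-------
-------
-*-----
--**---
-*--*--
-----*-
t=8: ----**-
----*--
-------
--*----
-***---
--***--
---*-*-
t=9: ---*-*-
----**-
-------
-***---
-*--*--
-*-----
--*--*-
t=10: ---*-**
----**-
--***--
-***---
**-*---
-**----
--*-*--
t=11: ---*--*
--*---*
-*---*-
*------
*--*---
*------
-**-**-
t=12: **-**-*
*-*--**
**----*
**----*
**----*
*-***-*
*******
t=13: -------
--***--
--*----
--*--*-
---*---
-------
-------
t=14: ---*---
--**---
-**-*--
--**---
-------
-------
-------

0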